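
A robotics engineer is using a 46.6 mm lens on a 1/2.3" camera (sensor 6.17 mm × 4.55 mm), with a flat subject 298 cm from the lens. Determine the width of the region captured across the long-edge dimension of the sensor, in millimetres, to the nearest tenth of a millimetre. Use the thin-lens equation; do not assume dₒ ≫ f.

388.4 mm

dₒ: 298 cm = 2980 mm.
Similar triangles through the lens centre give W/dₒ = w/dᵢ; with 1/f = 1/dₒ + 1/dᵢ this gives W = w·(dₒ − f)/f.
W = 6.17 mm × (2980 − 46.6) / 46.6 = 6.17 × 62.9485 ≈ 388.392 mm.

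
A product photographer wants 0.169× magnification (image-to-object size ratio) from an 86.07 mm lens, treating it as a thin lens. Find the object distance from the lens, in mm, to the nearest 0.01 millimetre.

595.36 mm

With m = dᵢ/dₒ and 1/f = 1/dₒ + 1/dᵢ, substituting dᵢ = m·dₒ gives 1/f = (1 + 1/m)/dₒ, hence dₒ = f·(1 + 1/m).
dₒ = 86.07 × (1 + 1/0.169) = 86.07 × 6.91716 ≈ 595.360 mm.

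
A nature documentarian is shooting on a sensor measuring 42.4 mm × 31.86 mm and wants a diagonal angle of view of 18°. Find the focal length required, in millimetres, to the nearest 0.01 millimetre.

Sensor diagonal = √(42.4² + 31.86²) = √2812.8196 ≈ 53.0360 mm.
From α = 2·arctan(d/2f) we get f = d / (2·tan(α/2)).
With d = 53.0360 mm and α/2 = 9°, tan(α/2) ≈ 0.15838, so f ≈ 53.0360 / 0.31677 ≈ 167.4281 mm.

167.43 mm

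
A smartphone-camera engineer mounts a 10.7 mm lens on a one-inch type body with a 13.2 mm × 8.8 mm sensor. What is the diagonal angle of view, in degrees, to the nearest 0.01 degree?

Sensor diagonal = √(13.2² + 8.8²) = √251.6800 ≈ 15.8644 mm.
Angle of view α = 2·arctan(d/2f) with d = 15.8644 mm and f = 10.7 mm.
d/2f = 0.74133; arctan(0.74133) ≈ 36.5506°, so α ≈ 73.1012°.

73.10°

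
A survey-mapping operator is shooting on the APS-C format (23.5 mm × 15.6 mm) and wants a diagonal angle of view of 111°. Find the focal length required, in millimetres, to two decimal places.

Sensor diagonal = √(23.5² + 15.6²) = √795.6100 ≈ 28.2066 mm.
From α = 2·arctan(d/2f) we get f = d / (2·tan(α/2)).
With d = 28.2066 mm and α/2 = 55.5°, tan(α/2) ≈ 1.45501, so f ≈ 28.2066 / 2.91002 ≈ 9.6929 mm.

9.69 mm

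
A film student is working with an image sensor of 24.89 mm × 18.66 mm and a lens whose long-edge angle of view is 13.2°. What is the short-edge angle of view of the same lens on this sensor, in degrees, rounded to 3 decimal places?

9.915°

From the long-edge AOV: f = 24.89 / (2·tan(6.6°)) = 24.89 / 0.23141 ≈ 107.5590 mm.
Short-edge AOV = 2·arctan(18.66 / (2 × 107.5590)) = 2·arctan(0.08674) ≈ 9.9152°.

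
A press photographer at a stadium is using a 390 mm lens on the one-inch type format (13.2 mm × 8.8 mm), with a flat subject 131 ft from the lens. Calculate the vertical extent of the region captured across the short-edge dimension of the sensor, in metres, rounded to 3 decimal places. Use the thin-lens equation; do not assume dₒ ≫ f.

dₒ: 131 ft × 304.8 mm/ft = 39928.80 mm.
Similar triangles through the lens centre give W/dₒ = h/dᵢ; with 1/f = 1/dₒ + 1/dᵢ this gives W = h·(dₒ − f)/f.
W = 8.8 mm × (39928.8 − 390) / 390 = 8.8 × 101.3815 ≈ 892.158 mm = 0.892158 m.

0.892 m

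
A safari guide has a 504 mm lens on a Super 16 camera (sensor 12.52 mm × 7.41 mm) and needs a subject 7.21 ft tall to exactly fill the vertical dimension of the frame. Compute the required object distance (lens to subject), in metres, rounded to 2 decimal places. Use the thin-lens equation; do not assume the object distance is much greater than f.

149.98 m

W: 7.21 ft × 304.8 mm/ft = 2197.61 mm.
Magnification m = h/W = dᵢ/dₒ; combined with 1/f = 1/dₒ + 1/dᵢ this gives dₒ = f·(1 + W/h).
dₒ = 504 mm × (1 + 2197.61/7.41) = 504 × 297.5733 ≈ 149976.928 mm = 149.977 m.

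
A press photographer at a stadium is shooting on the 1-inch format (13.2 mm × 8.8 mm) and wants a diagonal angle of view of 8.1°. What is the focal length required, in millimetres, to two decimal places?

Sensor diagonal = √(13.2² + 8.8²) = √251.6800 ≈ 15.8644 mm.
From α = 2·arctan(d/2f) we get f = d / (2·tan(α/2)).
With d = 15.8644 mm and α/2 = 4.05°, tan(α/2) ≈ 0.07080, so f ≈ 15.8644 / 0.14161 ≈ 112.0309 mm.

112.03 mm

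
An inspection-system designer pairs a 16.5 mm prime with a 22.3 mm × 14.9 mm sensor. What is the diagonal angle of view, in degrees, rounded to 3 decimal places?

Sensor diagonal = √(22.3² + 14.9²) = √719.3000 ≈ 26.8198 mm.
Angle of view α = 2·arctan(d/2f) with d = 26.8198 mm and f = 16.5 mm.
d/2f = 0.81272; arctan(0.81272) ≈ 39.1015°, so α ≈ 78.2029°.

78.203°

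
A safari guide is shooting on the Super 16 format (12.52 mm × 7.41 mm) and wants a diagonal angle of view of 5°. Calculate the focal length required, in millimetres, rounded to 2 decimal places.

166.61 mm

Sensor diagonal = √(12.52² + 7.41²) = √211.6585 ≈ 14.5485 mm.
From α = 2·arctan(d/2f) we get f = d / (2·tan(α/2)).
With d = 14.5485 mm and α/2 = 2.5°, tan(α/2) ≈ 0.04366, so f ≈ 14.5485 / 0.08732 ≈ 166.6076 mm.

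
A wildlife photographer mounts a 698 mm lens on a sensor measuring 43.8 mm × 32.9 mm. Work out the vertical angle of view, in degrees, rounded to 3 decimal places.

2.700°

Angle of view α = 2·arctan(h/2f) with h = 32.9 mm and f = 698 mm.
h/2f = 0.02357; arctan(0.02357) ≈ 1.3501°, so α ≈ 2.7001°.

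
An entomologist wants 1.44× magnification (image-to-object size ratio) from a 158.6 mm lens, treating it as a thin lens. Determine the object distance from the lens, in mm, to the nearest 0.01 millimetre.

268.74 mm

With m = dᵢ/dₒ and 1/f = 1/dₒ + 1/dᵢ, substituting dᵢ = m·dₒ gives 1/f = (1 + 1/m)/dₒ, hence dₒ = f·(1 + 1/m).
dₒ = 158.6 × (1 + 1/1.44) = 158.6 × 1.69444 ≈ 268.739 mm.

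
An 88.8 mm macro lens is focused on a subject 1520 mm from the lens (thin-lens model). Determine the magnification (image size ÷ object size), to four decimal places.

0.0620×

Thin lens: 1/f = 1/dₒ + 1/dᵢ → 1/dᵢ = 1/88.8 − 1/1520 = 0.0106034 mm⁻¹, so dᵢ ≈ 94.3097 mm.
Magnification m = dᵢ/dₒ = 94.3097/1520 ≈ 0.06205.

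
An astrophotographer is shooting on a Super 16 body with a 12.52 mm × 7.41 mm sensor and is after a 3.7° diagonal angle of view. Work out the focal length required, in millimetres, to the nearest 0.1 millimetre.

Sensor diagonal = √(12.52² + 7.41²) = √211.6585 ≈ 14.5485 mm.
From α = 2·arctan(d/2f) we get f = d / (2·tan(α/2)).
With d = 14.5485 mm and α/2 = 1.85°, tan(α/2) ≈ 0.03230, so f ≈ 14.5485 / 0.06460 ≈ 225.2101 mm.

225.2 mm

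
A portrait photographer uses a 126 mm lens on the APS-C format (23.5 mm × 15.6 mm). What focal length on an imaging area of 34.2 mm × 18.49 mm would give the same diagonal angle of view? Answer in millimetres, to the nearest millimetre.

174 mm

Sensor diagonal = √(23.5² + 15.6²) = √795.6100 ≈ 28.2066 mm.
Sensor diagonal = √(34.2² + 18.49²) = √1511.5201 ≈ 38.8783 mm.
Equal angle of view means equal diagonal/f ratio, so f₂ = f₁ · (diagonal₂/diagonal₁) = 126 × 38.8783/28.2066.
f₂ = 126 × 1.37834 ≈ 173.671 mm.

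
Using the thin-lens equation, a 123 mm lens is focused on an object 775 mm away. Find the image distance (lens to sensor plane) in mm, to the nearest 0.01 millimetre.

146.20 mm

1/dᵢ = 1/f − 1/dₒ = 1/123 − 1/775 = 0.0068398 mm⁻¹.
dᵢ = 1/0.0068398 ≈ 146.2040 mm.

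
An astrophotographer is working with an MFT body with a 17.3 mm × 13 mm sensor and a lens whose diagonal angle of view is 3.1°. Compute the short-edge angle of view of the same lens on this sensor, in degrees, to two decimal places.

1.86°

Sensor diagonal = √(17.3² + 13²) = √468.2900 ≈ 21.6400 mm.
From the diagonal AOV: f = 21.6400 / (2·tan(1.55°)) = 21.6400 / 0.05412 ≈ 399.8641 mm.
Short-edge AOV = 2·arctan(13 / (2 × 399.8641)) = 2·arctan(0.01626) ≈ 1.8626°.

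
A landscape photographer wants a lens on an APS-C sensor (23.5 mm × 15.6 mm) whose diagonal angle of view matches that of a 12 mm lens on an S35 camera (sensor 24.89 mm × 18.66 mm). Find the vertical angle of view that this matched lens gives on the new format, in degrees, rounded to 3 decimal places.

71.271°

Sensor diagonal = √(24.89² + 18.66²) = √967.7077 ≈ 31.1080 mm.
Sensor diagonal = √(23.5² + 15.6²) = √795.6100 ≈ 28.2066 mm.
Equal diagonal AOV ⇒ f₂ = f₁ · 28.2066/31.1080 = 12 × 0.90673 ≈ 10.8808 mm.
Vertical AOV on the new format = 2·arctan(15.6 / (2 × 10.8808)) = 2·arctan(0.71686) ≈ 71.2706°.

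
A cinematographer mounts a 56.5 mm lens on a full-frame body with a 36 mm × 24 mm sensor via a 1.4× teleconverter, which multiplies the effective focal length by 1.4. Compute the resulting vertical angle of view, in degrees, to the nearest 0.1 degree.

Effective focal length f = 56.5 × 1.4 = 79.1 mm.
α = 2·arctan(24 / (2 × 79.1)) = 2·arctan(0.15171) ≈ 17.2528°.

17.3°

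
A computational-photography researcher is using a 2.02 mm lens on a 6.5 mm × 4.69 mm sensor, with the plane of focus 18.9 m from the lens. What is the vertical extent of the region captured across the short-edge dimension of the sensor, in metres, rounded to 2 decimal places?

43.88 m

dₒ: 18.9 m = 18900 mm.
Similar triangles through the lens centre give W/dₒ = h/dᵢ; with 1/f = 1/dₒ + 1/dᵢ this gives W = h·(dₒ − f)/f.
W = 4.69 mm × (18900 − 2.02) / 2.02 = 4.69 × 9355.4356 ≈ 43876.993 mm = 43.877 m.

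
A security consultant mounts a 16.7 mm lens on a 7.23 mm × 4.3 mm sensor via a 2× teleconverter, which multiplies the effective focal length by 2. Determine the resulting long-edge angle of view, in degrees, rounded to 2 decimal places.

Effective focal length f = 16.7 × 2 = 33.4 mm.
α = 2·arctan(7.23 / (2 × 33.4)) = 2·arctan(0.10823) ≈ 12.3546°.

12.35°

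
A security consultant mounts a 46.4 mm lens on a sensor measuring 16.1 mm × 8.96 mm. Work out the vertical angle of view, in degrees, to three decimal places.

11.030°

Angle of view α = 2·arctan(h/2f) with h = 8.96 mm and f = 46.4 mm.
h/2f = 0.09655; arctan(0.09655) ≈ 5.5149°, so α ≈ 11.0298°.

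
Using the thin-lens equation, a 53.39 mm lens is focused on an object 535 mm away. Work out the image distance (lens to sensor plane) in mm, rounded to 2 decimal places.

59.31 mm

1/dᵢ = 1/f − 1/dₒ = 1/53.39 − 1/535 = 0.0168609 mm⁻¹.
dᵢ = 1/0.0168609 ≈ 59.3087 mm.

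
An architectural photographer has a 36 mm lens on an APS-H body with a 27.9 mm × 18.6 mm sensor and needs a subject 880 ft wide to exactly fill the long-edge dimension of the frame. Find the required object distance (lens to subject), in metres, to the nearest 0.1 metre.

346.1 m

W: 880 ft × 304.8 mm/ft = 268223.99 mm.
Magnification m = w/W = dᵢ/dₒ; combined with 1/f = 1/dₒ + 1/dᵢ this gives dₒ = f·(1 + W/w).
dₒ = 36 mm × (1 + 268224/27.9) = 36 × 9614.7631 ≈ 346131.473 mm = 346.131 m.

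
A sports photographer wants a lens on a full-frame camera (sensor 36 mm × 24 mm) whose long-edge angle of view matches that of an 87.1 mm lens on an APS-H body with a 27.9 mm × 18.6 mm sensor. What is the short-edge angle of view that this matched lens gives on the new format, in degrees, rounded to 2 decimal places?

Equal long-edge AOV ⇒ f₂ = f₁ · 36/27.9 = 87.1 × 1.29032 ≈ 112.3871 mm.
Short-edge AOV on the new format = 2·arctan(24 / (2 × 112.3871)) = 2·arctan(0.10677) ≈ 12.1892°.

12.19°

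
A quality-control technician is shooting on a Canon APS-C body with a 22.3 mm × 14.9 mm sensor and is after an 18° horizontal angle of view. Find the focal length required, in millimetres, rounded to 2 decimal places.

70.40 mm

From α = 2·arctan(w/2f) we get f = w / (2·tan(α/2)).
With w = 22.3 mm and α/2 = 9°, tan(α/2) ≈ 0.15838, so f ≈ 22.3 / 0.31677 ≈ 70.3983 mm.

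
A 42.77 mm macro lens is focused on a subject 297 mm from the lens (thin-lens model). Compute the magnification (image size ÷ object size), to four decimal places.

0.1682×

Thin lens: 1/f = 1/dₒ + 1/dᵢ → 1/dᵢ = 1/42.77 − 1/297 = 0.0200139 mm⁻¹, so dᵢ ≈ 49.9653 mm.
Magnification m = dᵢ/dₒ = 49.9653/297 ≈ 0.16823.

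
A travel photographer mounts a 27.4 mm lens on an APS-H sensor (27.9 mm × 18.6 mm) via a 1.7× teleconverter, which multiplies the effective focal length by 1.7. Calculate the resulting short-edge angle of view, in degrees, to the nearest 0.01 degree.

Effective focal length f = 27.4 × 1.7 = 46.58 mm.
α = 2·arctan(18.6 / (2 × 46.58)) = 2·arctan(0.19966) ≈ 22.5820°.

22.58°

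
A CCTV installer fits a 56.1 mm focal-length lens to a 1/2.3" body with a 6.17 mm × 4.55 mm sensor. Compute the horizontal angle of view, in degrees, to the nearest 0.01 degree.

Angle of view α = 2·arctan(w/2f) with w = 6.17 mm and f = 56.1 mm.
w/2f = 0.05499; arctan(0.05499) ≈ 3.1476°, so α ≈ 6.2952°.

6.30°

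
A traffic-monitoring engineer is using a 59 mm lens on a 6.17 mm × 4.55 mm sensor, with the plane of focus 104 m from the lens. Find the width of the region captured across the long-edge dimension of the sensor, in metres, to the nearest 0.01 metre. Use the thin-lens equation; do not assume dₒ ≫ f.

10.87 m

dₒ: 104 m = 104000 mm.
Similar triangles through the lens centre give W/dₒ = w/dᵢ; with 1/f = 1/dₒ + 1/dᵢ this gives W = w·(dₒ − f)/f.
W = 6.17 mm × (104000 − 59) / 59 = 6.17 × 1761.7119 ≈ 10869.762 mm = 10.8698 m.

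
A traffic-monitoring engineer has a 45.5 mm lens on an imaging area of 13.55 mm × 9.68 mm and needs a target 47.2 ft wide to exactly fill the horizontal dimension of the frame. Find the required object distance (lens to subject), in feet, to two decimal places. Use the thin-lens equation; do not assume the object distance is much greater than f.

W: 47.2 ft × 304.8 mm/ft = 14386.56 mm.
Magnification m = w/W = dᵢ/dₒ; combined with 1/f = 1/dₒ + 1/dᵢ this gives dₒ = f·(1 + W/w).
dₒ = 45.5 mm × (1 + 14386.6/13.55) = 45.5 × 1062.7387 ≈ 48354.611 mm = 48354.611/304.8 ft = 158.644 ft.

158.64 ft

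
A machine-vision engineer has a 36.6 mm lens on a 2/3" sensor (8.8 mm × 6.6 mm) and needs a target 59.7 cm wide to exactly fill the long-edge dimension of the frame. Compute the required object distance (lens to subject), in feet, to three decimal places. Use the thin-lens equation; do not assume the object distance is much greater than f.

8.266 ft

W: 59.7 cm = 597 mm.
Magnification m = w/W = dᵢ/dₒ; combined with 1/f = 1/dₒ + 1/dᵢ this gives dₒ = f·(1 + W/w).
dₒ = 36.6 mm × (1 + 597/8.8) = 36.6 × 68.8409 ≈ 2519.577 mm = 2519.577/304.8 ft = 8.26633 ft.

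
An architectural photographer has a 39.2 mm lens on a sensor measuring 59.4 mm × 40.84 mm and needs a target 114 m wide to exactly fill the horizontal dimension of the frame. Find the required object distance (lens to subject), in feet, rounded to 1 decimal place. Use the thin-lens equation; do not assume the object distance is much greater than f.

W: 114 m = 114000 mm.
Magnification m = w/W = dᵢ/dₒ; combined with 1/f = 1/dₒ + 1/dᵢ this gives dₒ = f·(1 + W/w).
dₒ = 39.2 mm × (1 + 114000/59.4) = 39.2 × 1920.1919 ≈ 75271.523 mm = 75271.523/304.8 ft = 246.954 ft.

247.0 ft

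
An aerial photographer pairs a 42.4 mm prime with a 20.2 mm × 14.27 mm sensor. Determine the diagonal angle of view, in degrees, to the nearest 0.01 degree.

32.52°

Sensor diagonal = √(20.2² + 14.27²) = √611.6729 ≈ 24.7320 mm.
Angle of view α = 2·arctan(d/2f) with d = 24.7320 mm and f = 42.4 mm.
d/2f = 0.29165; arctan(0.29165) ≈ 16.2594°, so α ≈ 32.5188°.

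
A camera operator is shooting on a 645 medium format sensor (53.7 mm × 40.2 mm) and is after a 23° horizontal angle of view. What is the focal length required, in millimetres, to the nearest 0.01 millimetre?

From α = 2·arctan(w/2f) we get f = w / (2·tan(α/2)).
With w = 53.7 mm and α/2 = 11.5°, tan(α/2) ≈ 0.20345, so f ≈ 53.7 / 0.40690 ≈ 131.9720 mm.

131.97 mm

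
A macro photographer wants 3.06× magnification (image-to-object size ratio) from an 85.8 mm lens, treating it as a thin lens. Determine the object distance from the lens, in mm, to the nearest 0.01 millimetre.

With m = dᵢ/dₒ and 1/f = 1/dₒ + 1/dᵢ, substituting dᵢ = m·dₒ gives 1/f = (1 + 1/m)/dₒ, hence dₒ = f·(1 + 1/m).
dₒ = 85.8 × (1 + 1/3.06) = 85.8 × 1.32680 ≈ 113.839 mm.

113.84 mm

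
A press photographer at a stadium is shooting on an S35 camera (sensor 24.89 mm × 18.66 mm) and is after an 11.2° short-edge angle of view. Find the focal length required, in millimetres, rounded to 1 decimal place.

95.2 mm

From α = 2·arctan(h/2f) we get f = h / (2·tan(α/2)).
With h = 18.66 mm and α/2 = 5.6°, tan(α/2) ≈ 0.09805, so f ≈ 18.66 / 0.19610 ≈ 95.1547 mm.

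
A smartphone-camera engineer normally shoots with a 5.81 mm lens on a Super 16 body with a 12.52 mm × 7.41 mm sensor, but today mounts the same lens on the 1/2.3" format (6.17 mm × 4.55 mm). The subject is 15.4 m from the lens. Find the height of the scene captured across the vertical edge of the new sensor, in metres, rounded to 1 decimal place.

12.1 m

The focal length stays 5.81 mm; the relevant sensor dimension is now h = 4.55 mm. Object distance dₒ = 15.4 m = 15400 mm.
Thin-lens field height W = h·(dₒ − f)/f = 4.55 × (15400 − 5.81)/5.81 ≈ 12055.691 mm = 12.0557 m.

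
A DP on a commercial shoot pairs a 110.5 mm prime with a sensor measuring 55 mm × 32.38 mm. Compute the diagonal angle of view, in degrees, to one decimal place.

32.2°

Sensor diagonal = √(55² + 32.38²) = √4073.4644 ≈ 63.8237 mm.
Angle of view α = 2·arctan(d/2f) with d = 63.8237 mm and f = 110.5 mm.
d/2f = 0.28880; arctan(0.28880) ≈ 16.1085°, so α ≈ 32.2169°.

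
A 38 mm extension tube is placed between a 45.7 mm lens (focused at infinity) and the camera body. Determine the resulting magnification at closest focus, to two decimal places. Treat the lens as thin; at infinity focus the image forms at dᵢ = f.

The tube moves the image plane from f to f + e, so dᵢ = 45.7 + 38 = 83.7 mm. Focus is achieved when 1/f = 1/dₒ + 1/dᵢ, giving dₒ = 1/(1/f − 1/(f+e)).
Magnification m = dᵢ/dₒ = (f+e)·(1/f − 1/(f+e)) = e/f = 38/45.7 ≈ 0.8315.

0.83×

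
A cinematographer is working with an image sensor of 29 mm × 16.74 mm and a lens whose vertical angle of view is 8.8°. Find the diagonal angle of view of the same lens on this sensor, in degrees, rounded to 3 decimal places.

From the vertical AOV: f = 16.74 / (2·tan(4.4°)) = 16.74 / 0.15389 ≈ 108.7779 mm.
Sensor diagonal = √(29² + 16.74²) = √1121.2276 ≈ 33.4847 mm.
Diagonal AOV = 2·arctan(33.4847 / (2 × 108.7779)) = 2·arctan(0.15391) ≈ 17.4999°.

17.500°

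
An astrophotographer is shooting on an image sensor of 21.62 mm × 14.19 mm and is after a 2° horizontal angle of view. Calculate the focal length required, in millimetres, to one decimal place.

From α = 2·arctan(w/2f) we get f = w / (2·tan(α/2)).
With w = 21.62 mm and α/2 = 1°, tan(α/2) ≈ 0.01746, so f ≈ 21.62 / 0.03491 ≈ 619.3045 mm.

619.3 mm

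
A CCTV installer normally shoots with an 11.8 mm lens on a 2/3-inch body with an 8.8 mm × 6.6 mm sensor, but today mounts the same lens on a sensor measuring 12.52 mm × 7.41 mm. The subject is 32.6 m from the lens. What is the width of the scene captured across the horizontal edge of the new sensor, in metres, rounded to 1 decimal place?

34.6 m

The focal length stays 11.8 mm; the relevant sensor dimension is now w = 12.52 mm. Object distance dₒ = 32.6 m = 32600 mm.
Thin-lens field width W = w·(dₒ − f)/f = 12.52 × (32600 − 11.8)/11.8 ≈ 34576.633 mm = 34.5766 m.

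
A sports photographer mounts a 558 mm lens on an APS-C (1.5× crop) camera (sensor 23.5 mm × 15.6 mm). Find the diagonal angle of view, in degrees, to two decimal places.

2.90°

Sensor diagonal = √(23.5² + 15.6²) = √795.6100 ≈ 28.2066 mm.
Angle of view α = 2·arctan(d/2f) with d = 28.2066 mm and f = 558 mm.
d/2f = 0.02527; arctan(0.02527) ≈ 1.4478°, so α ≈ 2.8957°.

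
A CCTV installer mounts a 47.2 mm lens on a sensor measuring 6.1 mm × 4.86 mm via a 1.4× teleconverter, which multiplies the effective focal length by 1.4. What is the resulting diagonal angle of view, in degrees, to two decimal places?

6.75°

Effective focal length f = 47.2 × 1.4 = 66.08 mm.
Sensor diagonal = √(6.1² + 4.86²) = √60.8296 ≈ 7.7993 mm.
α = 2·arctan(7.799 / (2 × 66.08)) = 2·arctan(0.05901) ≈ 6.7547°.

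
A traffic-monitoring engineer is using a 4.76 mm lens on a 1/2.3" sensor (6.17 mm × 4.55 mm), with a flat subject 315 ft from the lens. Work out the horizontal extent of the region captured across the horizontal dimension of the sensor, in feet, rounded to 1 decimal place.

dₒ: 315 ft × 304.8 mm/ft = 96012.00 mm.
Similar triangles through the lens centre give W/dₒ = w/dᵢ; with 1/f = 1/dₒ + 1/dᵢ this gives W = w·(dₒ − f)/f.
W = 6.17 mm × (96012 − 4.76) / 4.76 = 6.17 × 20169.5876 ≈ 124446.355 mm = 124446.355/304.8 ft = 408.289 ft.

408.3 ft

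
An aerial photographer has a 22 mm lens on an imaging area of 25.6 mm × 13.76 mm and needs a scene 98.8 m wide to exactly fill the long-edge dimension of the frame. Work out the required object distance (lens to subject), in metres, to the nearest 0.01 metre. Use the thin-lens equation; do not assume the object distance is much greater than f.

84.93 m

W: 98.8 m = 98800 mm.
Magnification m = w/W = dᵢ/dₒ; combined with 1/f = 1/dₒ + 1/dᵢ this gives dₒ = f·(1 + W/w).
dₒ = 22 mm × (1 + 98800/25.6) = 22 × 3860.3750 ≈ 84928.250 mm = 84.9283 m.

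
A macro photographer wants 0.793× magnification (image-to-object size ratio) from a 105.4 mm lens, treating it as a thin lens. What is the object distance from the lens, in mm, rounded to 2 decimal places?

With m = dᵢ/dₒ and 1/f = 1/dₒ + 1/dᵢ, substituting dᵢ = m·dₒ gives 1/f = (1 + 1/m)/dₒ, hence dₒ = f·(1 + 1/m).
dₒ = 105.4 × (1 + 1/0.793) = 105.4 × 2.26103 ≈ 238.313 mm.

238.31 mm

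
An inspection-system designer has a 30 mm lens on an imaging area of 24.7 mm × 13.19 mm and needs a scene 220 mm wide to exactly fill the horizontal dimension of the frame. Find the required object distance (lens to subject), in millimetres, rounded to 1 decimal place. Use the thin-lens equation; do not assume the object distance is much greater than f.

Magnification m = w/W = dᵢ/dₒ; combined with 1/f = 1/dₒ + 1/dᵢ this gives dₒ = f·(1 + W/w).
dₒ = 30 mm × (1 + 220/24.7) = 30 × 9.9069 ≈ 297.206 mm.

297.2 mm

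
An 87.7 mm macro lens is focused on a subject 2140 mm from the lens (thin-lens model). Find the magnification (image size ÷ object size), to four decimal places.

Thin lens: 1/f = 1/dₒ + 1/dᵢ → 1/dᵢ = 1/87.7 − 1/2140 = 0.0109352 mm⁻¹, so dᵢ ≈ 91.4476 mm.
Magnification m = dᵢ/dₒ = 91.4476/2140 ≈ 0.04273.

0.0427×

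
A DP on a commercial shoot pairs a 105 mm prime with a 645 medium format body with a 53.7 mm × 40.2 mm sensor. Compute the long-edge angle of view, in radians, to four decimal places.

0.5007 rad

Angle of view α = 2·arctan(w/2f) with w = 53.7 mm and f = 105 mm.
w/2f = 0.25571; arctan(0.25571) ≈ 0.2503 rad, so α ≈ 0.5007 rad.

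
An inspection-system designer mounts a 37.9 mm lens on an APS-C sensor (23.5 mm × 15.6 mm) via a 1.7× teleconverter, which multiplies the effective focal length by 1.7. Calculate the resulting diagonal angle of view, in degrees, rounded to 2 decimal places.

Effective focal length f = 37.9 × 1.7 = 64.43 mm.
Sensor diagonal = √(23.5² + 15.6²) = √795.6100 ≈ 28.2066 mm.
α = 2·arctan(28.207 / (2 × 64.43)) = 2·arctan(0.21889) ≈ 24.6938°.

24.69°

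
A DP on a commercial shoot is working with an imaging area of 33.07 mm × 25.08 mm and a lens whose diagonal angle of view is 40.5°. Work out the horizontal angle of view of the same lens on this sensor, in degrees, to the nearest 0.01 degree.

32.76°

Sensor diagonal = √(33.07² + 25.08²) = √1722.6313 ≈ 41.5046 mm.
From the diagonal AOV: f = 41.5046 / (2·tan(20.25°)) = 41.5046 / 0.73784 ≈ 56.2516 mm.
Horizontal AOV = 2·arctan(33.07 / (2 × 56.2516)) = 2·arctan(0.29395) ≈ 32.7611°.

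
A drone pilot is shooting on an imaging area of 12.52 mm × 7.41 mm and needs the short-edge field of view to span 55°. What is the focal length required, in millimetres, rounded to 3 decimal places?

7.117 mm

From α = 2·arctan(h/2f) we get f = h / (2·tan(α/2)).
With h = 7.41 mm and α/2 = 27.5°, tan(α/2) ≈ 0.52057, so f ≈ 7.41 / 1.04113 ≈ 7.1172 mm.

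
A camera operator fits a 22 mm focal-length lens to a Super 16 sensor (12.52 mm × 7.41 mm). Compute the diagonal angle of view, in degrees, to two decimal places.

36.59°

Sensor diagonal = √(12.52² + 7.41²) = √211.6585 ≈ 14.5485 mm.
Angle of view α = 2·arctan(d/2f) with d = 14.5485 mm and f = 22 mm.
d/2f = 0.33065; arctan(0.33065) ≈ 18.2963°, so α ≈ 36.5927°.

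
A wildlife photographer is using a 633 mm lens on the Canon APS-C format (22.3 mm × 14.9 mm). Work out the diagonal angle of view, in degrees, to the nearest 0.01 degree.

2.43°

Sensor diagonal = √(22.3² + 14.9²) = √719.3000 ≈ 26.8198 mm.
Angle of view α = 2·arctan(d/2f) with d = 26.8198 mm and f = 633 mm.
d/2f = 0.02118; arctan(0.02118) ≈ 1.2136°, so α ≈ 2.4272°.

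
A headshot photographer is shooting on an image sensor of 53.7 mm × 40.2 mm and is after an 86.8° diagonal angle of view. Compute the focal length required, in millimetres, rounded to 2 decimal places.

Sensor diagonal = √(53.7² + 40.2²) = √4499.7300 ≈ 67.0800 mm.
From α = 2·arctan(d/2f) we get f = d / (2·tan(α/2)).
With d = 67.0800 mm and α/2 = 43.4°, tan(α/2) ≈ 0.94565, so f ≈ 67.0800 / 1.89131 ≈ 35.4676 mm.

35.47 mm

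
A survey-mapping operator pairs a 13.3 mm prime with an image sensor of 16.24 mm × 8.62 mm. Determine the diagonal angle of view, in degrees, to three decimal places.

Sensor diagonal = √(16.24² + 8.62²) = √338.0420 ≈ 18.3859 mm.
Angle of view α = 2·arctan(d/2f) with d = 18.3859 mm and f = 13.3 mm.
d/2f = 0.69120; arctan(0.69120) ≈ 34.6522°, so α ≈ 69.3045°.

69.304°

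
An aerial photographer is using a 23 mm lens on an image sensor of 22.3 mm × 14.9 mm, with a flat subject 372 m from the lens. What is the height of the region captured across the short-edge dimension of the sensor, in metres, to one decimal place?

241.0 m

dₒ: 372 m = 372000 mm.
Similar triangles through the lens centre give W/dₒ = h/dᵢ; with 1/f = 1/dₒ + 1/dᵢ this gives W = h·(dₒ − f)/f.
W = 14.9 mm × (372000 − 23) / 23 = 14.9 × 16172.9130 ≈ 240976.404 mm = 240.976 m.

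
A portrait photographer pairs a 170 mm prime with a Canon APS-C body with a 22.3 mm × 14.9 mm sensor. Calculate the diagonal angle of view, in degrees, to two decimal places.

Sensor diagonal = √(22.3² + 14.9²) = √719.3000 ≈ 26.8198 mm.
Angle of view α = 2·arctan(d/2f) with d = 26.8198 mm and f = 170 mm.
d/2f = 0.07888; arctan(0.07888) ≈ 4.5102°, so α ≈ 9.0205°.

9.02°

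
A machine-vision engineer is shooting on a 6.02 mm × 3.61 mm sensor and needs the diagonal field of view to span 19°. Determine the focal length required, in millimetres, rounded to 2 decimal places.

20.97 mm

Sensor diagonal = √(6.02² + 3.61²) = √49.2725 ≈ 7.0194 mm.
From α = 2·arctan(d/2f) we get f = d / (2·tan(α/2)).
With d = 7.0194 mm and α/2 = 9.5°, tan(α/2) ≈ 0.16734, so f ≈ 7.0194 / 0.33469 ≈ 20.9733 mm.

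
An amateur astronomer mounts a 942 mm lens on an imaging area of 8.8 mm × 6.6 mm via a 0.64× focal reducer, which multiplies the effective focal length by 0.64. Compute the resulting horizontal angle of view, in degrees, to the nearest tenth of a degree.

Effective focal length f = 942 × 0.64 = 602.88 mm.
α = 2·arctan(8.8 / (2 × 602.88)) = 2·arctan(0.00730) ≈ 0.8363°.

0.8°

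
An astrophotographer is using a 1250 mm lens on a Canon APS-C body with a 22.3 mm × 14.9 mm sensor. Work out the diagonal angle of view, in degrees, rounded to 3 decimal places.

Sensor diagonal = √(22.3² + 14.9²) = √719.3000 ≈ 26.8198 mm.
Angle of view α = 2·arctan(d/2f) with d = 26.8198 mm and f = 1250 mm.
d/2f = 0.01073; arctan(0.01073) ≈ 0.6146°, so α ≈ 1.2293°.

1.229°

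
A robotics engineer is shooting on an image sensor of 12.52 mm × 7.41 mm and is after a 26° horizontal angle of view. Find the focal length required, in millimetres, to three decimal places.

27.115 mm

From α = 2·arctan(w/2f) we get f = w / (2·tan(α/2)).
With w = 12.52 mm and α/2 = 13°, tan(α/2) ≈ 0.23087, so f ≈ 12.52 / 0.46174 ≈ 27.1150 mm.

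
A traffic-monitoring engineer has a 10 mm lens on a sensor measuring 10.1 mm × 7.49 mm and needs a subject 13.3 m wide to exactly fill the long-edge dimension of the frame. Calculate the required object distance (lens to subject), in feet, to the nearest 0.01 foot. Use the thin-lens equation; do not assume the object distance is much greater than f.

43.24 ft

W: 13.3 m = 13300 mm.
Magnification m = w/W = dᵢ/dₒ; combined with 1/f = 1/dₒ + 1/dᵢ this gives dₒ = f·(1 + W/w).
dₒ = 10 mm × (1 + 13300/10.1) = 10 × 1317.8317 ≈ 13178.317 mm = 13178.317/304.8 ft = 43.2359 ft.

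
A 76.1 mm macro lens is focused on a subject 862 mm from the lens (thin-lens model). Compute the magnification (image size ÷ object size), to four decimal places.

0.0968×

Thin lens: 1/f = 1/dₒ + 1/dᵢ → 1/dᵢ = 1/76.1 − 1/862 = 0.0119805 mm⁻¹, so dᵢ ≈ 83.4689 mm.
Magnification m = dᵢ/dₒ = 83.4689/862 ≈ 0.09683.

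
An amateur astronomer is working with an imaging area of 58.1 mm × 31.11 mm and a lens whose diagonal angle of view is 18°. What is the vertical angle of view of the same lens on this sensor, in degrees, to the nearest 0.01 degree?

Sensor diagonal = √(58.1² + 31.11²) = √4343.4421 ≈ 65.9048 mm.
From the diagonal AOV: f = 65.9048 / (2·tan(9°)) = 65.9048 / 0.31677 ≈ 208.0533 mm.
Vertical AOV = 2·arctan(31.11 / (2 × 208.0533)) = 2·arctan(0.07476) ≈ 8.5515°.

8.55°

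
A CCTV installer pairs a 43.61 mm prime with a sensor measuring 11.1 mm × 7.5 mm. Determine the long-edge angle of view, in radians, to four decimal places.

Angle of view α = 2·arctan(w/2f) with w = 11.1 mm and f = 43.61 mm.
w/2f = 0.12726; arctan(0.12726) ≈ 0.1266 rad, so α ≈ 0.2532 rad.

0.2532 rad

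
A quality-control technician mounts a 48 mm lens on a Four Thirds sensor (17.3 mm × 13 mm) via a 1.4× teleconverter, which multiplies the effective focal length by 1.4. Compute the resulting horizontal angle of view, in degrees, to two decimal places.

Effective focal length f = 48 × 1.4 = 67.2 mm.
α = 2·arctan(17.3 / (2 × 67.2)) = 2·arctan(0.12872) ≈ 14.6696°.

14.67°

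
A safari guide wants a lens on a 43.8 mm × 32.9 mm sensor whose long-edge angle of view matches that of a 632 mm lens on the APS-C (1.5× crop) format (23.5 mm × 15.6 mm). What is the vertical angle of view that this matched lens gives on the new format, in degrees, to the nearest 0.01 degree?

1.60°

Equal long-edge AOV ⇒ f₂ = f₁ · 43.8/23.5 = 632 × 1.86383 ≈ 1177.9404 mm.
Vertical AOV on the new format = 2·arctan(32.9 / (2 × 1177.9404)) = 2·arctan(0.01397) ≈ 1.6002°.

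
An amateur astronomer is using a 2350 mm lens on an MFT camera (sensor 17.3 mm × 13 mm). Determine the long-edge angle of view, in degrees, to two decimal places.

0.42°

Angle of view α = 2·arctan(w/2f) with w = 17.3 mm and f = 2350 mm.
w/2f = 0.00368; arctan(0.00368) ≈ 0.2109°, so α ≈ 0.4218°.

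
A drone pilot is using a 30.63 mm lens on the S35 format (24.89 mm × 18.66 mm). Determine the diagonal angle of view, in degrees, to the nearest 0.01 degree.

Sensor diagonal = √(24.89² + 18.66²) = √967.7077 ≈ 31.1080 mm.
Angle of view α = 2·arctan(d/2f) with d = 31.1080 mm and f = 30.63 mm.
d/2f = 0.50780; arctan(0.50780) ≈ 26.9216°, so α ≈ 53.8432°.

53.84°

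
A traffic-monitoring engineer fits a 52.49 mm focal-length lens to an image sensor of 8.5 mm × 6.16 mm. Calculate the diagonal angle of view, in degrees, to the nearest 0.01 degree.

11.42°

Sensor diagonal = √(8.5² + 6.16²) = √110.1956 ≈ 10.4974 mm.
Angle of view α = 2·arctan(d/2f) with d = 10.4974 mm and f = 52.49 mm.
d/2f = 0.09999; arctan(0.09999) ≈ 5.7103°, so α ≈ 11.4205°.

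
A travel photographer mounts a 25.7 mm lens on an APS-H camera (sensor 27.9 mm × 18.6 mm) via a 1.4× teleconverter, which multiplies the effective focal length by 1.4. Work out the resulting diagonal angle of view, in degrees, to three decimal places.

Effective focal length f = 25.7 × 1.4 = 35.98 mm.
Sensor diagonal = √(27.9² + 18.6²) = √1124.3700 ≈ 33.5316 mm.
α = 2·arctan(33.532 / (2 × 35.98)) = 2·arctan(0.46598) ≈ 49.9688°.

49.969°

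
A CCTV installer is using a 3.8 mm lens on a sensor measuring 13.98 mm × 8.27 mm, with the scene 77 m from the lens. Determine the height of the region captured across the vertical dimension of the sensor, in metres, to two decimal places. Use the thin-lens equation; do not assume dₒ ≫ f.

167.57 m

dₒ: 77 m = 77000 mm.
Similar triangles through the lens centre give W/dₒ = h/dᵢ; with 1/f = 1/dₒ + 1/dᵢ this gives W = h·(dₒ − f)/f.
W = 8.27 mm × (77000 − 3.8) / 3.8 = 8.27 × 20262.1579 ≈ 167568.046 mm = 167.568 m.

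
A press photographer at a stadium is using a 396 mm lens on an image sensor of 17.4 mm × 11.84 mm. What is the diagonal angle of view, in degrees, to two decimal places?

3.04°

Sensor diagonal = √(17.4² + 11.84²) = √442.9456 ≈ 21.0463 mm.
Angle of view α = 2·arctan(d/2f) with d = 21.0463 mm and f = 396 mm.
d/2f = 0.02657; arctan(0.02657) ≈ 1.5222°, so α ≈ 3.0444°.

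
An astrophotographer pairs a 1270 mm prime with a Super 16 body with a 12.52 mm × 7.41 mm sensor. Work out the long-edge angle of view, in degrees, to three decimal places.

Angle of view α = 2·arctan(w/2f) with w = 12.52 mm and f = 1270 mm.
w/2f = 0.00493; arctan(0.00493) ≈ 0.2824°, so α ≈ 0.5648°.

0.565°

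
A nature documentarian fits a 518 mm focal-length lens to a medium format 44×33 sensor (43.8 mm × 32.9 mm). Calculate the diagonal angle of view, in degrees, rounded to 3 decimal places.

6.054°

Sensor diagonal = √(43.8² + 32.9²) = √3000.8500 ≈ 54.7800 mm.
Angle of view α = 2·arctan(d/2f) with d = 54.7800 mm and f = 518 mm.
d/2f = 0.05288; arctan(0.05288) ≈ 3.0268°, so α ≈ 6.0536°.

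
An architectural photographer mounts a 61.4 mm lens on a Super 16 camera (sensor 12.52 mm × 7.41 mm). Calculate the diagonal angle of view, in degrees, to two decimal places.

Sensor diagonal = √(12.52² + 7.41²) = √211.6585 ≈ 14.5485 mm.
Angle of view α = 2·arctan(d/2f) with d = 14.5485 mm and f = 61.4 mm.
d/2f = 0.11847; arctan(0.11847) ≈ 6.7565°, so α ≈ 13.5130°.

13.51°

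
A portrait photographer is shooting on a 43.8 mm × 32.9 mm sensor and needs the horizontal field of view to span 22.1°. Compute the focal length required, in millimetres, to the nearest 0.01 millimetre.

From α = 2·arctan(w/2f) we get f = w / (2·tan(α/2)).
With w = 43.8 mm and α/2 = 11.05°, tan(α/2) ≈ 0.19529, so f ≈ 43.8 / 0.39057 ≈ 112.1432 mm.

112.14 mm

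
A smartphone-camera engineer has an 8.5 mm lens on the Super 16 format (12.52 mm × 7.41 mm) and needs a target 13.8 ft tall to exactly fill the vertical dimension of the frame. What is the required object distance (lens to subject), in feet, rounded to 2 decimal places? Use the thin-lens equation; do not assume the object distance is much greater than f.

W: 13.8 ft × 304.8 mm/ft = 4206.24 mm.
Magnification m = h/W = dᵢ/dₒ; combined with 1/f = 1/dₒ + 1/dᵢ this gives dₒ = f·(1 + W/h).
dₒ = 8.5 mm × (1 + 4206.24/7.41) = 8.5 × 568.6437 ≈ 4833.472 mm = 4833.472/304.8 ft = 15.8578 ft.

15.86 ft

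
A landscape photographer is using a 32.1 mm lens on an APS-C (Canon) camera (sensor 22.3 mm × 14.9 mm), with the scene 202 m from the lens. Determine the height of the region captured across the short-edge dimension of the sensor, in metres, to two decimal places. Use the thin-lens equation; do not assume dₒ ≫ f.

93.75 m

dₒ: 202 m = 202000 mm.
Similar triangles through the lens centre give W/dₒ = h/dᵢ; with 1/f = 1/dₒ + 1/dᵢ this gives W = h·(dₒ − f)/f.
W = 14.9 mm × (202000 − 32.1) / 32.1 = 14.9 × 6291.8349 ≈ 93748.340 mm = 93.7483 m.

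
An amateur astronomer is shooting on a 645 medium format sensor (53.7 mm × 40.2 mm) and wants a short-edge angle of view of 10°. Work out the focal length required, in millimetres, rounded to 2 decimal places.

229.74 mm

From α = 2·arctan(h/2f) we get f = h / (2·tan(α/2)).
With h = 40.2 mm and α/2 = 5°, tan(α/2) ≈ 0.08749, so f ≈ 40.2 / 0.17498 ≈ 229.7441 mm.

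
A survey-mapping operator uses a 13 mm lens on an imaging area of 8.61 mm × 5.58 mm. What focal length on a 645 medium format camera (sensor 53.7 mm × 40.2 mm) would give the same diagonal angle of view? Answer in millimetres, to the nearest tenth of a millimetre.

85.0 mm

Sensor diagonal = √(8.61² + 5.58²) = √105.2685 ≈ 10.2600 mm.
Sensor diagonal = √(53.7² + 40.2²) = √4499.7300 ≈ 67.0800 mm.
Equal angle of view means equal diagonal/f ratio, so f₂ = f₁ · (diagonal₂/diagonal₁) = 13 × 67.0800/10.2600.
f₂ = 13 × 6.53799 ≈ 84.994 mm.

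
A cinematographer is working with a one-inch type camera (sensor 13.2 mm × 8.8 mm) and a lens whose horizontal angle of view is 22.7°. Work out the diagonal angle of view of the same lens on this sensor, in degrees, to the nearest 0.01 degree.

27.13°

From the horizontal AOV: f = 13.2 / (2·tan(11.35°)) = 13.2 / 0.40145 ≈ 32.8804 mm.
Sensor diagonal = √(13.2² + 8.8²) = √251.6800 ≈ 15.8644 mm.
Diagonal AOV = 2·arctan(15.8644 / (2 × 32.8804)) = 2·arctan(0.24124) ≈ 27.1262°.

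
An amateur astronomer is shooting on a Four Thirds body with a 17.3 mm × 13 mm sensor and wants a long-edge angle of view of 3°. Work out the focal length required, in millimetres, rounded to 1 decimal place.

330.3 mm

From α = 2·arctan(w/2f) we get f = w / (2·tan(α/2)).
With w = 17.3 mm and α/2 = 1.5°, tan(α/2) ≈ 0.02619, so f ≈ 17.3 / 0.05237 ≈ 330.3302 mm.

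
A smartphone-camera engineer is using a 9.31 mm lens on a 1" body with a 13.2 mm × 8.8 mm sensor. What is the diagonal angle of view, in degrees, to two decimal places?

Sensor diagonal = √(13.2² + 8.8²) = √251.6800 ≈ 15.8644 mm.
Angle of view α = 2·arctan(d/2f) with d = 15.8644 mm and f = 9.31 mm.
d/2f = 0.85201; arctan(0.85201) ≈ 40.4313°, so α ≈ 80.8627°.

80.86°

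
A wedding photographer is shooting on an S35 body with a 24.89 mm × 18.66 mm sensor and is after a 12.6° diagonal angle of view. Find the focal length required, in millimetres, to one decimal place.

Sensor diagonal = √(24.89² + 18.66²) = √967.7077 ≈ 31.1080 mm.
From α = 2·arctan(d/2f) we get f = d / (2·tan(α/2)).
With d = 31.1080 mm and α/2 = 6.3°, tan(α/2) ≈ 0.11040, so f ≈ 31.1080 / 0.22080 ≈ 140.8864 mm.

140.9 mm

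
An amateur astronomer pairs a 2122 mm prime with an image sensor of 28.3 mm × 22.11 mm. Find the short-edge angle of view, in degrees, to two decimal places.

Angle of view α = 2·arctan(h/2f) with h = 22.11 mm and f = 2122 mm.
h/2f = 0.00521; arctan(0.00521) ≈ 0.2985°, so α ≈ 0.5970°.

0.60°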